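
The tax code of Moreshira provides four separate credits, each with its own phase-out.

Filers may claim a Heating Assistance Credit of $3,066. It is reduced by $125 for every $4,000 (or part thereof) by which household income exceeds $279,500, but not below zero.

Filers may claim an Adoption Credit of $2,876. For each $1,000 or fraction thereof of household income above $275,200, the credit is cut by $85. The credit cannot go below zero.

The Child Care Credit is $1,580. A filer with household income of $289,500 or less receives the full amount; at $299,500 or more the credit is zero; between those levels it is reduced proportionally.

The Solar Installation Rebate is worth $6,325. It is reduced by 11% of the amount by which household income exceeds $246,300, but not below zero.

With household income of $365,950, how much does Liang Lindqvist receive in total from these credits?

Heating Assistance Credit: income exceeds $279,500 by $86,450, which is 22 full-or-partial $4,000 increments; reduction = 22 × $125 = $2,750, leaving $316.
Adoption Credit: income exceeds $275,200 by $90,750 → 91 increments × $85 = $7,735 ≥ base, so the credit is $0.
Child Care Credit: $365,950 is at or above $299,500, so the credit is $0.
Solar Installation Rebate: 11% of the $119,650 excess over $246,300 is $13,161.50 ≥ base, so the credit is $0.
Total: $316 + $0 + $0 + $0 = $316.

$316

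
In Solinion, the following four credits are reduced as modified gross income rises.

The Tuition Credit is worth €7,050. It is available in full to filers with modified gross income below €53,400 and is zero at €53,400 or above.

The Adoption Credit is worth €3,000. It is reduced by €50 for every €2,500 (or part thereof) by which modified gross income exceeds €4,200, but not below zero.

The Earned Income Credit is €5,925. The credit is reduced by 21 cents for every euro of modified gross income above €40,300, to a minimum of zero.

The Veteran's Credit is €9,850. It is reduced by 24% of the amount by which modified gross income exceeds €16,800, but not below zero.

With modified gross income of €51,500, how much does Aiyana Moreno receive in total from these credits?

€14,195

Tuition Credit: €51,500 is below the €53,400 cutoff, so the full €7,050 applies.
Adoption Credit: income exceeds €4,200 by €47,300, which is 19 full-or-partial €2,500 increments; reduction = 19 × €50 = €950, leaving €2,050.
Earned Income Credit: 21% of the €11,200 excess over €40,300 is €2,352; credit = €5,925 − €2,352 = €3,573.
Veteran's Credit: 24% of the €34,700 excess over €16,800 is €8,328; credit = €9,850 − €8,328 = €1,522.
Total: €7,050 + €2,050 + €3,573 + €1,522 = €14,195.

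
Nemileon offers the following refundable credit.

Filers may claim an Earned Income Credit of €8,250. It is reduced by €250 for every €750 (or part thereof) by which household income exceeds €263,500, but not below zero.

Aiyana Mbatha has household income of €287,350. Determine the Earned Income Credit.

€250

Earned Income Credit: income exceeds €263,500 by €23,850, which is 32 full-or-partial €750 increments; reduction = 32 × €250 = €8,000, leaving €250.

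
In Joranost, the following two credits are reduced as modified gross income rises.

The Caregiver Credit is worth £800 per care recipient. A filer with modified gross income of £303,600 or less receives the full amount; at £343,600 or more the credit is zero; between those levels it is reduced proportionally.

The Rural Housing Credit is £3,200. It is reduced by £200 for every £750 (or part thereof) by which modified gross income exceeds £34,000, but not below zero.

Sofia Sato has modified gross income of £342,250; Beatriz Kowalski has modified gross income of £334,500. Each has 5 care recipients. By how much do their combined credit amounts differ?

Sofia (£342,250): Caregiver Credit: base = 5 × £800 = £4,000. £342,250 is £38,650 into a £40,000 phase-out range, leaving 1,350/40,000 of the credit: £4,000 × 1,350/40,000 = £135. Rural Housing Credit: income exceeds £34,000 by £308,250 → 411 increments × £200 = £82,200 ≥ base, so the credit is £0. total £135 + £0 = £135
Beatriz (£334,500): Caregiver Credit: base = 5 × £800 = £4,000. £334,500 is £30,900 into a £40,000 phase-out range, leaving 9,100/40,000 of the credit: £4,000 × 9,100/40,000 = £910. Rural Housing Credit: income exceeds £34,000 by £300,500 → 401 increments × £200 = £80,200 ≥ base, so the credit is £0. total £910 + £0 = £910
Difference: |£135 − £910| = £775.

£775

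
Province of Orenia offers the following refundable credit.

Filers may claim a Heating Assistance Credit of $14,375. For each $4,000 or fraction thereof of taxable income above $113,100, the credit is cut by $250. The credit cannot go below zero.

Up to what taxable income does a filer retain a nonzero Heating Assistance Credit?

After 57 increments the reduction is 57 × $250 = $14,250, leaving $125; one more increment wipes it out. Increment 57 ends at excess 57 × $4,000 = $228,000, so the highest qualifying income is $113,100 + $228,000 = $341,100.

$341,100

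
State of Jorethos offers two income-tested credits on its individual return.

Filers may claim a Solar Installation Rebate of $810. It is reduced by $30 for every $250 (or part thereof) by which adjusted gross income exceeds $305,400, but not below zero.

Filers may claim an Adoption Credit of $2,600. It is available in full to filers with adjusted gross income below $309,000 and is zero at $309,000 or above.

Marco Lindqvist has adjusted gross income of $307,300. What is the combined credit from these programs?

Solar Installation Rebate: income exceeds $305,400 by $1,900, which is 8 full-or-partial $250 increments; reduction = 8 × $30 = $240, leaving $570.
Adoption Credit: $307,300 is below the $309,000 cutoff, so the full $2,600 applies.
Total: $570 + $2,600 = $3,170.

$3,170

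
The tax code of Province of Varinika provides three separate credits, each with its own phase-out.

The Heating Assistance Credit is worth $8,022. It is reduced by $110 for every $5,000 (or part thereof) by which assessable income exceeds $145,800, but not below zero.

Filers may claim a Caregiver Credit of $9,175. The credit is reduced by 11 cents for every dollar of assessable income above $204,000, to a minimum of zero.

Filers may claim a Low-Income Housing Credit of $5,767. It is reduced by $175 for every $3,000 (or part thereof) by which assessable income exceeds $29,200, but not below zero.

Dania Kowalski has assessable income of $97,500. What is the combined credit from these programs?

$18,939

Heating Assistance Credit: $97,500 is at or below the $145,800 threshold, so the full $8,022 applies.
Caregiver Credit: $97,500 is at or below the $204,000 threshold, so the full $9,175 applies.
Low-Income Housing Credit: income exceeds $29,200 by $68,300, which is 23 full-or-partial $3,000 increments; reduction = 23 × $175 = $4,025, leaving $1,742.
Total: $8,022 + $9,175 + $1,742 = $18,939.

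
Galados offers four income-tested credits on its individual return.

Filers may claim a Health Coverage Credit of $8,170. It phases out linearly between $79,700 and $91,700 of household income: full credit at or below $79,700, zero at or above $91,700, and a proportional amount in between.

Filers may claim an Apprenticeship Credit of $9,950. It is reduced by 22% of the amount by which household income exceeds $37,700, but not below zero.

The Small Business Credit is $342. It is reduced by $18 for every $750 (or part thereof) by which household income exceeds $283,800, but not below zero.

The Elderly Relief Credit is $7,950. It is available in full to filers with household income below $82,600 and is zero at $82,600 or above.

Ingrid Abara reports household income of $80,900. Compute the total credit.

$16,091

Health Coverage Credit: $80,900 is $1,200 into a $12,000 phase-out range, leaving 10,800/12,000 of the credit: $8,170 × 10,800/12,000 = $7,353.
Apprenticeship Credit: 22% of the $43,200 excess over $37,700 is $9,504; credit = $9,950 − $9,504 = $446.
Small Business Credit: $80,900 is at or below the $283,800 threshold, so the full $342 applies.
Elderly Relief Credit: $80,900 is below the $82,600 cutoff, so the full $7,950 applies.
Total: $7,353 + $446 + $342 + $7,950 = $16,091.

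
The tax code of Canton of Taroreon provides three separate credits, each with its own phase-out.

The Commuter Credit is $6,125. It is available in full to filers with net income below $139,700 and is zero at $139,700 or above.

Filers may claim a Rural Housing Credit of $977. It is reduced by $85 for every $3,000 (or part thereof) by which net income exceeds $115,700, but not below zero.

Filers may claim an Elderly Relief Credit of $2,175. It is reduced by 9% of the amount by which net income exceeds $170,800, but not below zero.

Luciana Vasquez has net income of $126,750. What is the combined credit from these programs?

Commuter Credit: $126,750 is below the $139,700 cutoff, so the full $6,125 applies.
Rural Housing Credit: income exceeds $115,700 by $11,050, which is 4 full-or-partial $3,000 increments; reduction = 4 × $85 = $340, leaving $637.
Elderly Relief Credit: $126,750 is at or below the $170,800 threshold, so the full $2,175 applies.
Total: $6,125 + $637 + $2,175 = $8,937.

$8,937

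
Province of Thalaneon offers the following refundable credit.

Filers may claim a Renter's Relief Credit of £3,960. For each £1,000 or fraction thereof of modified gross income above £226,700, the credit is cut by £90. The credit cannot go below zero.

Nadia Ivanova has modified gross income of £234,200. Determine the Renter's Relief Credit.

Renter's Relief Credit: income exceeds £226,700 by £7,500, which is 8 full-or-partial £1,000 increments; reduction = 8 × £90 = £720, leaving £3,240.

£3,240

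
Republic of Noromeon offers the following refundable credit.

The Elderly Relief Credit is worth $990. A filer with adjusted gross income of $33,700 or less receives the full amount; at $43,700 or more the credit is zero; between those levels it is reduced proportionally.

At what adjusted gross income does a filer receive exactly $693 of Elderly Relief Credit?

$693 is 693/990 of the full $990, so 297/990 of the $10,000 range has been used: income = $33,700 + $10,000 × 297/990 = $36,700.

$36,700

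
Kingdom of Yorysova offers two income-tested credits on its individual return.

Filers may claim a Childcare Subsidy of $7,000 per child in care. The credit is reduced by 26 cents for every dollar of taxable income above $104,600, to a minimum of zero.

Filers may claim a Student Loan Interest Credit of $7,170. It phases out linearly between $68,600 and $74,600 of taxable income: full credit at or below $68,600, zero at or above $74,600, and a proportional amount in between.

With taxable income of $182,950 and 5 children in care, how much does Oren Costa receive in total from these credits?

$14,629

Childcare Subsidy: base = 5 × $7,000 = $35,000. 26% of the $78,350 excess over $104,600 is $20,371; credit = $35,000 − $20,371 = $14,629.
Student Loan Interest Credit: $182,950 is at or above $74,600, so the credit is $0.
Total: $14,629 + $0 = $14,629.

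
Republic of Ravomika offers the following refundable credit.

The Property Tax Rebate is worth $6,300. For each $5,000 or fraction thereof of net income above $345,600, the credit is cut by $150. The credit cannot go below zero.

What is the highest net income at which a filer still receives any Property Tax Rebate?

$550,600

After 41 increments the reduction is 41 × $150 = $6,150, leaving $150; one more increment wipes it out. Increment 41 ends at excess 41 × $5,000 = $205,000, so the highest qualifying income is $345,600 + $205,000 = $550,600.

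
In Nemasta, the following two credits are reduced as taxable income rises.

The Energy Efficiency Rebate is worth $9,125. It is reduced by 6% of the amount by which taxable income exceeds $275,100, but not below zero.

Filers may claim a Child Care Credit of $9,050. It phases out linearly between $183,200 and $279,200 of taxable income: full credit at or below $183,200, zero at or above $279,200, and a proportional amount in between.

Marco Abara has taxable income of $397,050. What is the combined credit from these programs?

$1,808

Energy Efficiency Rebate: 6% of the $121,950 excess over $275,100 is $7,317; credit = $9,125 − $7,317 = $1,808.
Child Care Credit: $397,050 is at or above $279,200, so the credit is $0.
Total: $1,808 + $0 = $1,808.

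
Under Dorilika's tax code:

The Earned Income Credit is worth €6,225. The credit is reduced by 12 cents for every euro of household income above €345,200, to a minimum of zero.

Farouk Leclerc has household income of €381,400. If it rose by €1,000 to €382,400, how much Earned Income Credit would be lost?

€120

At €381,400 — 12% of the €36,200 excess over €345,200 is €4,344; credit = €6,225 − €4,344 = €1,881.
At €382,400 — 12% of the €37,200 excess over €345,200 is €4,464; credit = €6,225 − €4,464 = €1,761.
Lost: €1,881 − €1,761 = €120.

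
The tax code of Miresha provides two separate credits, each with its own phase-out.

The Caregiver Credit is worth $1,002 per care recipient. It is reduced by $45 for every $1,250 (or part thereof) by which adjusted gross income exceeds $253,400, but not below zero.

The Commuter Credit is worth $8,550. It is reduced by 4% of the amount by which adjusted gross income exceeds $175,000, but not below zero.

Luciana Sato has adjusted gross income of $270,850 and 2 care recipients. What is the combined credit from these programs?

$6,090

Caregiver Credit: base = 2 × $1,002 = $2,004. income exceeds $253,400 by $17,450, which is 14 full-or-partial $1,250 increments; reduction = 14 × $45 = $630, leaving $1,374.
Commuter Credit: 4% of the $95,850 excess over $175,000 is $3,834; credit = $8,550 − $3,834 = $4,716.
Total: $1,374 + $4,716 = $6,090.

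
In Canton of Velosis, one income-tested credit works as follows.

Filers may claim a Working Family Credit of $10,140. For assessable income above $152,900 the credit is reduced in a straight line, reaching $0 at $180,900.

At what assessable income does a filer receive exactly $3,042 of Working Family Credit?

$3,042 is 3,042/10,140 of the full $10,140, so 7,098/10,140 of the $28,000 range has been used: income = $152,900 + $28,000 × 7,098/10,140 = $172,500.

$172,500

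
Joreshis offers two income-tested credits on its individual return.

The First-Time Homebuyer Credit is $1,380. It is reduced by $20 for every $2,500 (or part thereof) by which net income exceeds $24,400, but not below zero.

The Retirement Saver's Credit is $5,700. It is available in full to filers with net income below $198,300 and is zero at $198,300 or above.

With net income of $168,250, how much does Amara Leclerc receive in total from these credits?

First-Time Homebuyer Credit: income exceeds $24,400 by $143,850, which is 58 full-or-partial $2,500 increments; reduction = 58 × $20 = $1,160, leaving $220.
Retirement Saver's Credit: $168,250 is below the $198,300 cutoff, so the full $5,700 applies.
Total: $220 + $5,700 = $5,920.

$5,920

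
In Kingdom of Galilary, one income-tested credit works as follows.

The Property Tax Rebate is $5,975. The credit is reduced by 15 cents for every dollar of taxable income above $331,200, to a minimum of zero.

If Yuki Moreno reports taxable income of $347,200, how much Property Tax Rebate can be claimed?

$3,575

Property Tax Rebate: 15% of the $16,000 excess over $331,200 is $2,400; credit = $5,975 − $2,400 = $3,575.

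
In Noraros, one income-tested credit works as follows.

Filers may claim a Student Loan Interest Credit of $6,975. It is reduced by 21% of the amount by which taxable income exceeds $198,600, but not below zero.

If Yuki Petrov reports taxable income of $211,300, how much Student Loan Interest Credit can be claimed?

$4,308

Student Loan Interest Credit: 21% of the $12,700 excess over $198,600 is $2,667; credit = $6,975 − $2,667 = $4,308.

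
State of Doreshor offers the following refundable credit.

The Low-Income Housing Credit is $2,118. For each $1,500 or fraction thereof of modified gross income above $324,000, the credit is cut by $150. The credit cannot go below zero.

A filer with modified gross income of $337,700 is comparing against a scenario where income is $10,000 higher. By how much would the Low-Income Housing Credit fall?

At $337,700 — income exceeds $324,000 by $13,700, which is 10 full-or-partial $1,500 increments; reduction = 10 × $150 = $1,500, leaving $618.
At $347,700 — income exceeds $324,000 by $23,700 → 16 increments × $150 = $2,400 ≥ base, so the credit is $0.
Lost: $618 − $0 = $618.

$618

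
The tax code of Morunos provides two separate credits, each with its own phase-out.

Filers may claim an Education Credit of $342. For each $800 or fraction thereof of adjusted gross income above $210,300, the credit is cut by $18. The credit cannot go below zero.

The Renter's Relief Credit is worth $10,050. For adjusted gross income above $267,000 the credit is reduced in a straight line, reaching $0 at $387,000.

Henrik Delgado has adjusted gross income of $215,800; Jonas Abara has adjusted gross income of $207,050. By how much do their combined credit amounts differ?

$126

Henrik ($215,800): Education Credit: income exceeds $210,300 by $5,500, which is 7 full-or-partial $800 increments; reduction = 7 × $18 = $126, leaving $216. Renter's Relief Credit: $215,800 is at or below the $267,000 threshold, so the full $10,050 applies. total $216 + $10,050 = $10,266
Jonas ($207,050): Education Credit: $207,050 is at or below the $210,300 threshold, so the full $342 applies. Renter's Relief Credit: $207,050 is at or below the $267,000 threshold, so the full $10,050 applies. total $342 + $10,050 = $10,392
Difference: |$10,266 − $10,392| = $126.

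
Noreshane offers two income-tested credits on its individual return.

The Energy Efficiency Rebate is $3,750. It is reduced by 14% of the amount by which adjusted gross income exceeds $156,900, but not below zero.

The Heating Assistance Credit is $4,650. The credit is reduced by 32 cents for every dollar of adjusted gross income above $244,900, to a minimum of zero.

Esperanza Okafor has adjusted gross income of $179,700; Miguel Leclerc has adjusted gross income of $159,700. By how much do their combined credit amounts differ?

Esperanza ($179,700): Energy Efficiency Rebate: 14% of the $22,800 excess over $156,900 is $3,192; credit = $3,750 − $3,192 = $558. Heating Assistance Credit: $179,700 is at or below the $244,900 threshold, so the full $4,650 applies. total $558 + $4,650 = $5,208
Miguel ($159,700): Energy Efficiency Rebate: 14% of the $2,800 excess over $156,900 is $392; credit = $3,750 − $392 = $3,358. Heating Assistance Credit: $159,700 is at or below the $244,900 threshold, so the full $4,650 applies. total $3,358 + $4,650 = $8,008
Difference: |$5,208 − $8,008| = $2,800.

$2,800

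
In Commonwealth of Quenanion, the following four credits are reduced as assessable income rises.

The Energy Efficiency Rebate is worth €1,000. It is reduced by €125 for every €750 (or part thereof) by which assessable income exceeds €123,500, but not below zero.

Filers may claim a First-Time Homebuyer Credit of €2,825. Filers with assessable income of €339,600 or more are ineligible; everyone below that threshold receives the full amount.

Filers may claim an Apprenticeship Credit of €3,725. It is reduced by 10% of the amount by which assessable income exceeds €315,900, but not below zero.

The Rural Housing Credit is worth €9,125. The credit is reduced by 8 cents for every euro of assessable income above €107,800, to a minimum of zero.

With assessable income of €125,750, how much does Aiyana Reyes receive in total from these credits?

€14,864

Energy Efficiency Rebate: income exceeds €123,500 by €2,250, which is 3 full-or-partial €750 increments; reduction = 3 × €125 = €375, leaving €625.
First-Time Homebuyer Credit: €125,750 is below the €339,600 cutoff, so the full €2,825 applies.
Apprenticeship Credit: €125,750 is at or below the €315,900 threshold, so the full €3,725 applies.
Rural Housing Credit: 8% of the €17,950 excess over €107,800 is €1,436; credit = €9,125 − €1,436 = €7,689.
Total: €625 + €2,825 + €3,725 + €7,689 = €14,864.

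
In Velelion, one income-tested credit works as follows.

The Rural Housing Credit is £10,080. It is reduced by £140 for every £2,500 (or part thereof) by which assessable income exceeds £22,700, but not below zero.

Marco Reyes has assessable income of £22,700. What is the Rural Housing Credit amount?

Rural Housing Credit: £22,700 is at or below the £22,700 threshold, so the full £10,080 applies.

£10,080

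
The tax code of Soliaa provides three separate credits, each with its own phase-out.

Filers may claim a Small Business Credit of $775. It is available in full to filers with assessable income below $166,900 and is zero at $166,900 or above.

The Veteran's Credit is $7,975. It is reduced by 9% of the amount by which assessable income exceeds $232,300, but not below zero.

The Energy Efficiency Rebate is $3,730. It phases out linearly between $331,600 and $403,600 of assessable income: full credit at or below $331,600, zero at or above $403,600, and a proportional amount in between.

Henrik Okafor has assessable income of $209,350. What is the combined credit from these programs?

$11,705

Small Business Credit: $209,350 meets or exceeds the $166,900 cutoff, so the credit is $0.
Veteran's Credit: $209,350 is at or below the $232,300 threshold, so the full $7,975 applies.
Energy Efficiency Rebate: $209,350 is at or below the $331,600 threshold, so the full $3,730 applies.
Total: $0 + $7,975 + $3,730 = $11,705.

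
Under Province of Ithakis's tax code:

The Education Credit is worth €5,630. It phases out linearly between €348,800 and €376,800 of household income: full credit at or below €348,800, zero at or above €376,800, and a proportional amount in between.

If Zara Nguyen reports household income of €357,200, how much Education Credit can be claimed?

Education Credit: €357,200 is €8,400 into a €28,000 phase-out range, leaving 19,600/28,000 of the credit: €5,630 × 19,600/28,000 = €3,941.

€3,941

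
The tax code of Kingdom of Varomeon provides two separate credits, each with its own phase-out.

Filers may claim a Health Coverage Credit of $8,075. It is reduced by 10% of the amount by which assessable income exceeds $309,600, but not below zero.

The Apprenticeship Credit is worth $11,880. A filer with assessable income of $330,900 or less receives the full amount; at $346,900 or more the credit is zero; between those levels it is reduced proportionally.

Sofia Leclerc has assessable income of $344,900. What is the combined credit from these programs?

Health Coverage Credit: 10% of the $35,300 excess over $309,600 is $3,530; credit = $8,075 − $3,530 = $4,545.
Apprenticeship Credit: $344,900 is $14,000 into a $16,000 phase-out range, leaving 2,000/16,000 of the credit: $11,880 × 2,000/16,000 = $1,485.
Total: $4,545 + $1,485 = $6,030.

$6,030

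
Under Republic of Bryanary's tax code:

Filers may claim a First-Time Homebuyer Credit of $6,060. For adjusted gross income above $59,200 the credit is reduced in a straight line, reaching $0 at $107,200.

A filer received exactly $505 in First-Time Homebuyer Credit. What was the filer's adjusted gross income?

$103,200

$505 is 505/6,060 of the full $6,060, so 5,555/6,060 of the $48,000 range has been used: income = $59,200 + $48,000 × 5,555/6,060 = $103,200.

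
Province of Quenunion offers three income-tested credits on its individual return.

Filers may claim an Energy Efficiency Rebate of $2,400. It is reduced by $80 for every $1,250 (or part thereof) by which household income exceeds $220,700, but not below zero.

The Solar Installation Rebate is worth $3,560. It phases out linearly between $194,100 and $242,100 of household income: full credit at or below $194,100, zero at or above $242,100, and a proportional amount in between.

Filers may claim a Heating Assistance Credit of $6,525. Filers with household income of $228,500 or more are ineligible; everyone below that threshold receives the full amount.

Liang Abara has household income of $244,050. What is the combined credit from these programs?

$880

Energy Efficiency Rebate: income exceeds $220,700 by $23,350, which is 19 full-or-partial $1,250 increments; reduction = 19 × $80 = $1,520, leaving $880.
Solar Installation Rebate: $244,050 is at or above $242,100, so the credit is $0.
Heating Assistance Credit: $244,050 meets or exceeds the $228,500 cutoff, so the credit is $0.
Total: $880 + $0 + $0 = $880.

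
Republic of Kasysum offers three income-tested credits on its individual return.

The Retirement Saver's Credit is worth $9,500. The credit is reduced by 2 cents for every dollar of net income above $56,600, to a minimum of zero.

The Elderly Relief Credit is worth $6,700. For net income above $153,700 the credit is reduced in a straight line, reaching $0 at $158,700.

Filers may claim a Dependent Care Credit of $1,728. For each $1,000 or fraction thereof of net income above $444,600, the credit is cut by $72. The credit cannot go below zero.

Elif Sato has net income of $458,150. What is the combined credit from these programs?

$2,189

Retirement Saver's Credit: 2% of the $401,550 excess over $56,600 is $8,031; credit = $9,500 − $8,031 = $1,469.
Elderly Relief Credit: $458,150 is at or above $158,700, so the credit is $0.
Dependent Care Credit: income exceeds $444,600 by $13,550, which is 14 full-or-partial $1,000 increments; reduction = 14 × $72 = $1,008, leaving $720.
Total: $1,469 + $0 + $720 = $2,189.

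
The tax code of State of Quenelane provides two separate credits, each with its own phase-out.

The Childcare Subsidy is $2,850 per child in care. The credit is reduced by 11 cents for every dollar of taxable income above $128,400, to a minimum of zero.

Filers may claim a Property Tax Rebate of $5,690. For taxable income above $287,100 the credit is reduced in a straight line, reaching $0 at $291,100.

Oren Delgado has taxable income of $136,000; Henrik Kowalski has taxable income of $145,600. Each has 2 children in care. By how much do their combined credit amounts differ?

Oren ($136,000): Childcare Subsidy: base = 2 × $2,850 = $5,700. 11% of the $7,600 excess over $128,400 is $836; credit = $5,700 − $836 = $4,864. Property Tax Rebate: $136,000 is at or below the $287,100 threshold, so the full $5,690 applies. total $4,864 + $5,690 = $10,554
Henrik ($145,600): Childcare Subsidy: base = 2 × $2,850 = $5,700. 11% of the $17,200 excess over $128,400 is $1,892; credit = $5,700 − $1,892 = $3,808. Property Tax Rebate: $145,600 is at or below the $287,100 threshold, so the full $5,690 applies. total $3,808 + $5,690 = $9,498
Difference: |$10,554 − $9,498| = $1,056.

$1,056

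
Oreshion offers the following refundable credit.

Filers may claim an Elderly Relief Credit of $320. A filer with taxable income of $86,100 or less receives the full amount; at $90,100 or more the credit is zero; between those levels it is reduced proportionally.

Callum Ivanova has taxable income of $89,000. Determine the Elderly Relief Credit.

$88

Elderly Relief Credit: $89,000 is $2,900 into a $4,000 phase-out range, leaving 1,100/4,000 of the credit: $320 × 1,100/4,000 = $88.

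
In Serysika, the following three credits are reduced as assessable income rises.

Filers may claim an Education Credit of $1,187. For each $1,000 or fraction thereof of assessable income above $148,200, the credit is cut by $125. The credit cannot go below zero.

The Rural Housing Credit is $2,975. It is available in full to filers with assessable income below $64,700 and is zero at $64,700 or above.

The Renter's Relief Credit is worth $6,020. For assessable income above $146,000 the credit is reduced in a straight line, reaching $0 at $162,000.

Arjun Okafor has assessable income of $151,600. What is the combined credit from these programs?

$4,600

Education Credit: income exceeds $148,200 by $3,400, which is 4 full-or-partial $1,000 increments; reduction = 4 × $125 = $500, leaving $687.
Rural Housing Credit: $151,600 meets or exceeds the $64,700 cutoff, so the credit is $0.
Renter's Relief Credit: $151,600 is $5,600 into a $16,000 phase-out range, leaving 10,400/16,000 of the credit: $6,020 × 10,400/16,000 = $3,913.
Total: $687 + $0 + $3,913 = $4,600.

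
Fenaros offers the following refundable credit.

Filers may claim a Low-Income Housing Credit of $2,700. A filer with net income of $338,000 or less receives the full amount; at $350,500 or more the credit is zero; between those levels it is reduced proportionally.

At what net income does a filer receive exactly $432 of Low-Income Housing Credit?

$348,500

$432 is 432/2,700 of the full $2,700, so 2,268/2,700 of the $12,500 range has been used: income = $338,000 + $12,500 × 2,268/2,700 = $348,500.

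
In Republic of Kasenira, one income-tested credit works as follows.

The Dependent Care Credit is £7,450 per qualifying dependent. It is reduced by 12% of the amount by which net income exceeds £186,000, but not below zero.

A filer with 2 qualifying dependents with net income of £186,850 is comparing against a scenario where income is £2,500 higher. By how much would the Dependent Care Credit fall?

£300

At £186,850 — base = 2 × £7,450 = £14,900. 12% of the £850 excess over £186,000 is £102; credit = £14,900 − £102 = £14,798.
At £189,350 — base = 2 × £7,450 = £14,900. 12% of the £3,350 excess over £186,000 is £402; credit = £14,900 − £402 = £14,498.
Lost: £14,798 − £14,498 = £300.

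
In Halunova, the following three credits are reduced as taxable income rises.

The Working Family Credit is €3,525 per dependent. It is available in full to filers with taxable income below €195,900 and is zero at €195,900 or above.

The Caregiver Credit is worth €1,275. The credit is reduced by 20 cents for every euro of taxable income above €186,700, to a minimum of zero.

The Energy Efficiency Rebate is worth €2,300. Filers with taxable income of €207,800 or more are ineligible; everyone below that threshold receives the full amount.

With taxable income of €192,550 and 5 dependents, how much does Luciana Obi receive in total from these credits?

Working Family Credit: base = 5 × €3,525 = €17,625. €192,550 is below the €195,900 cutoff, so the full €17,625 applies.
Caregiver Credit: 20% of the €5,850 excess over €186,700 is €1,170; credit = €1,275 − €1,170 = €105.
Energy Efficiency Rebate: €192,550 is below the €207,800 cutoff, so the full €2,300 applies.
Total: €17,625 + €105 + €2,300 = €20,030.

€20,030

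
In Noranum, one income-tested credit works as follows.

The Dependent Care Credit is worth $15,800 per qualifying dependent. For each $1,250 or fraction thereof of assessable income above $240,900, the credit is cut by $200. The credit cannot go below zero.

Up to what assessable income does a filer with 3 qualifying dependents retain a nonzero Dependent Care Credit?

Full credit = 3 × $15,800 = $47,400.
After 236 increments the reduction is 236 × $200 = $47,200, leaving $200; one more increment wipes it out. Increment 236 ends at excess 236 × $1,250 = $295,000, so the highest qualifying income is $240,900 + $295,000 = $535,900.

$535,900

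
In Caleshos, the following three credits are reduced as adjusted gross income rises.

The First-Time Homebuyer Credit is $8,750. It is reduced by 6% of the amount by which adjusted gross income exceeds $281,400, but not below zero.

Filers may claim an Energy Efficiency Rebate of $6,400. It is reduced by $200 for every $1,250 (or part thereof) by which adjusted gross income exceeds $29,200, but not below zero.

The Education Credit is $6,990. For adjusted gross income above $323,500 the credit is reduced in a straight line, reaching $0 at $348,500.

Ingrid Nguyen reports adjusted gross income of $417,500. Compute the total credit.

First-Time Homebuyer Credit: 6% of the $136,100 excess over $281,400 is $8,166; credit = $8,750 − $8,166 = $584.
Energy Efficiency Rebate: income exceeds $29,200 by $388,300 → 311 increments × $200 = $62,200 ≥ base, so the credit is $0.
Education Credit: $417,500 is at or above $348,500, so the credit is $0.
Total: $584 + $0 + $0 = $584.

$584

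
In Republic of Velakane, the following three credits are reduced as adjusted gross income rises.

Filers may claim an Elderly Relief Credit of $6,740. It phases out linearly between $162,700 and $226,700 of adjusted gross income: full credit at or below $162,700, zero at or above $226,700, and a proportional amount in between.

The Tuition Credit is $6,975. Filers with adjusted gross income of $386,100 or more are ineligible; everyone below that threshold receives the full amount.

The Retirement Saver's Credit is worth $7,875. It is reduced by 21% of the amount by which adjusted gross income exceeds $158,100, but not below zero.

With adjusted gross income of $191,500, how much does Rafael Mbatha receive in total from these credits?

$11,543

Elderly Relief Credit: $191,500 is $28,800 into a $64,000 phase-out range, leaving 35,200/64,000 of the credit: $6,740 × 35,200/64,000 = $3,707.
Tuition Credit: $191,500 is below the $386,100 cutoff, so the full $6,975 applies.
Retirement Saver's Credit: 21% of the $33,400 excess over $158,100 is $7,014; credit = $7,875 − $7,014 = $861.
Total: $3,707 + $6,975 + $861 = $11,543.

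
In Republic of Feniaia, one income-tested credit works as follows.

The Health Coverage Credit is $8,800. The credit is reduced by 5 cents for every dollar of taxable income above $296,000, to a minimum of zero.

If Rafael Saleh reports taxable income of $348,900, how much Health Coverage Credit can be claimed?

Health Coverage Credit: 5% of the $52,900 excess over $296,000 is $2,645; credit = $8,800 − $2,645 = $6,155.

$6,155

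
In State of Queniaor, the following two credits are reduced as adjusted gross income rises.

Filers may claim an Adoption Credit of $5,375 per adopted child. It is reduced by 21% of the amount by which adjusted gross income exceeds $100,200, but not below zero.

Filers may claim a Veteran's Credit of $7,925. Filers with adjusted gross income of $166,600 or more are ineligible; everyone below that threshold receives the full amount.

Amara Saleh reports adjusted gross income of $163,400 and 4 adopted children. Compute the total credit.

Adoption Credit: base = 4 × $5,375 = $21,500. 21% of the $63,200 excess over $100,200 is $13,272; credit = $21,500 − $13,272 = $8,228.
Veteran's Credit: $163,400 is below the $166,600 cutoff, so the full $7,925 applies.
Total: $8,228 + $7,925 = $16,153.

$16,153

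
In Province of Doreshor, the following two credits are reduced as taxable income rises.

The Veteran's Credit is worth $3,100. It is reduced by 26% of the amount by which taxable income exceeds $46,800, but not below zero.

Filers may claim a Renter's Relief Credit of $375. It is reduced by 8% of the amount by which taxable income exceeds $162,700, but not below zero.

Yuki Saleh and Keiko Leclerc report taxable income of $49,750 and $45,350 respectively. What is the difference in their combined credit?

Yuki ($49,750): Veteran's Credit: 26% of the $2,950 excess over $46,800 is $767; credit = $3,100 − $767 = $2,333. Renter's Relief Credit: $49,750 is at or below the $162,700 threshold, so the full $375 applies. total $2,333 + $375 = $2,708
Keiko ($45,350): Veteran's Credit: $45,350 is at or below the $46,800 threshold, so the full $3,100 applies. Renter's Relief Credit: $45,350 is at or below the $162,700 threshold, so the full $375 applies. total $3,100 + $375 = $3,475
Difference: |$2,708 − $3,475| = $767.

$767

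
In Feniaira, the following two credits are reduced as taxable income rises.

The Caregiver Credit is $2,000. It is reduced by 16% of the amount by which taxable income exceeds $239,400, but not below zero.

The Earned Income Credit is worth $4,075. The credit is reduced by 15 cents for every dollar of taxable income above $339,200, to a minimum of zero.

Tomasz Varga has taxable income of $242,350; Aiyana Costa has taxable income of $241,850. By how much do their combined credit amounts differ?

$80

Tomasz ($242,350): Caregiver Credit: 16% of the $2,950 excess over $239,400 is $472; credit = $2,000 − $472 = $1,528. Earned Income Credit: $242,350 is at or below the $339,200 threshold, so the full $4,075 applies. total $1,528 + $4,075 = $5,603
Aiyana ($241,850): Caregiver Credit: 16% of the $2,450 excess over $239,400 is $392; credit = $2,000 − $392 = $1,608. Earned Income Credit: $241,850 is at or below the $339,200 threshold, so the full $4,075 applies. total $1,608 + $4,075 = $5,683
Difference: |$5,603 − $5,683| = $80.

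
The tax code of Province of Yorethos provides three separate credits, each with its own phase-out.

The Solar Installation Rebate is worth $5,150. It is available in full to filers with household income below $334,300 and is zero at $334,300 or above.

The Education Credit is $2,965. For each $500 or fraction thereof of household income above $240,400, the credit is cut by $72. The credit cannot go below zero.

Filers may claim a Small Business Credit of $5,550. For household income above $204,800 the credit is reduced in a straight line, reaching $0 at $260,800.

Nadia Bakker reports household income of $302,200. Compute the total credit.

$5,150

Solar Installation Rebate: $302,200 is below the $334,300 cutoff, so the full $5,150 applies.
Education Credit: income exceeds $240,400 by $61,800 → 124 increments × $72 = $8,928 ≥ base, so the credit is $0.
Small Business Credit: $302,200 is at or above $260,800, so the credit is $0.
Total: $5,150 + $0 + $0 = $5,150.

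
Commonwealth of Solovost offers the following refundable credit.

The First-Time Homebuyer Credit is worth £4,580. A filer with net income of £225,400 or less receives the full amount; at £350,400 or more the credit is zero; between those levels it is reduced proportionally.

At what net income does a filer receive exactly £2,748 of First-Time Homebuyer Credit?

£275,400

£2,748 is 2,748/4,580 of the full £4,580, so 1,832/4,580 of the £125,000 range has been used: income = £225,400 + £125,000 × 1,832/4,580 = £275,400.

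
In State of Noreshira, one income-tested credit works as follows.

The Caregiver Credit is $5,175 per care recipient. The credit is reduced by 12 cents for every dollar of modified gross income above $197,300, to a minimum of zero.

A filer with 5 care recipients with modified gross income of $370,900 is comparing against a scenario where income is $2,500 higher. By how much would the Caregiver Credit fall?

$300

At $370,900 — base = 5 × $5,175 = $25,875. 12% of the $173,600 excess over $197,300 is $20,832; credit = $25,875 − $20,832 = $5,043.
At $373,400 — base = 5 × $5,175 = $25,875. 12% of the $176,100 excess over $197,300 is $21,132; credit = $25,875 − $21,132 = $4,743.
Lost: $5,043 − $4,743 = $300.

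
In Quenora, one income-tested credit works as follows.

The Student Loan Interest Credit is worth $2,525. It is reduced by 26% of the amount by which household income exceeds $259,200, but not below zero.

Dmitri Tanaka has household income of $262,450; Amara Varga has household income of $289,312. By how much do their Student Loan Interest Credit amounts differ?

$1,680

Dmitri ($262,450): Student Loan Interest Credit: 26% of the $3,250 excess over $259,200 is $845; credit = $2,525 − $845 = $1,680.
Amara ($289,312): Student Loan Interest Credit: 26% of the $30,112 excess over $259,200 is $7,829.12 ≥ base, so the credit is $0.
Difference: |$1,680 − $0| = $1,680.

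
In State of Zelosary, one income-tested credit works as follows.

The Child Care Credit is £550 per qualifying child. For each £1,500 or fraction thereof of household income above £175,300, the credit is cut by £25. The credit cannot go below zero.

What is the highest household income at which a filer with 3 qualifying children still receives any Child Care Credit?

£272,800

Full credit = 3 × £550 = £1,650.
After 65 increments the reduction is 65 × £25 = £1,625, leaving £25; one more increment wipes it out. Increment 65 ends at excess 65 × £1,500 = £97,500, so the highest qualifying income is £175,300 + £97,500 = £272,800.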